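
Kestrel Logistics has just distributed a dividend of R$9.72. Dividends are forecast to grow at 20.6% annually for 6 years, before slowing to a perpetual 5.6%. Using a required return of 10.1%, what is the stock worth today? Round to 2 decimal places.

Two-stage DDM. Project D₁…D_6 at 0.206, terminal growth 0.056, discount at r = 0.101.
D_1 = 11.7223
D_2 = 14.1371
D_3 = 17.0494
D_4 = 20.5615
D_5 = 24.7972
D_6 = 29.9054
Terminal value at t=6: TV = D_7/(r−g) = 31.5801/(0.101−0.056) = 701.7809
P₀ = 11.7223/(1+0.101)^1 + 14.1371/(1+0.101)^2 + 17.0494/(1+0.101)^3 + 20.5615/(1+0.101)^4 + 24.7972/(1+0.101)^5 + 29.9054/(1+0.101)^6 + 701.7809/(1+0.101)^6 = 475.1762

R$475.18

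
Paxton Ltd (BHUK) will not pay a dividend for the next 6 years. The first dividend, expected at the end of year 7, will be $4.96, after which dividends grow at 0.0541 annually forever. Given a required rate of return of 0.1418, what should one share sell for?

$25.52

Deferred-dividend DDM. At t=6 the remaining stream is a growing perpetuity with first payment D_7 = 4.96.
V_6 = D_7/(r−g) = 4.96/(0.1418−0.0541) = 56.5564
P₀ = V_6/(1+r)^6 = 56.5564/(1+0.1418)^6 = 25.5236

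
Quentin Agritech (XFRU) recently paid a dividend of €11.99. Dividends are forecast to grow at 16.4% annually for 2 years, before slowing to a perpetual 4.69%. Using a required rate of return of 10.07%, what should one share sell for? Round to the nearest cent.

Two-stage DDM. Project D₁…D_2 at 0.164, terminal growth 0.0469, discount at r = 0.1007.
D_1 = 13.9564
D_2 = 16.2452
Terminal value at t=2: TV = D_3/(r−g) = 17.0071/(0.1007−0.0469) = 316.1172
P₀ = 13.9564/(1+0.1007)^1 + 16.2452/(1+0.1007)^2 + 316.1172/(1+0.1007)^2 = 287.0099

€287.01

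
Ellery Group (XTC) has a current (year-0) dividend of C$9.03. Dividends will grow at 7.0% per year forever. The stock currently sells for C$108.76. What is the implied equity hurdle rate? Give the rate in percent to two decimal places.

15.88%

Rearranging the constant-growth DDM: r = D₁/P₀ + g.
D₁ = 9.03 × (1 + 0.07) = 9.6621.
r = 9.6621 / 108.76 + 0.07 = 0.08884 + 0.07 = 0.15884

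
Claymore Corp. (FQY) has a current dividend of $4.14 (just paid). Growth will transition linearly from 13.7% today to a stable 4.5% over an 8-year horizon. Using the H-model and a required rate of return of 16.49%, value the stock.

$48.79

H-model: P₀ = D₀[(1+g_L) + H(g_S−g_L)]/(r−g_L), with H = 8/2 = 4.
P₀ = 4.14 × [(1+0.045) + 4×(0.137−0.045)] / (0.1649−0.045)
   = 4.14 × 1.4130 / 0.1199 = 48.7892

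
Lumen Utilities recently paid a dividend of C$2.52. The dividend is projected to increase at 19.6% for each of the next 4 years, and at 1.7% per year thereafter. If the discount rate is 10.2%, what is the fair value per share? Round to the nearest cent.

C$54.25

Two-stage DDM. Project D₁…D_4 at 0.196, terminal growth 0.017, discount at r = 0.102.
D_1 = 3.0139
D_2 = 3.6046
D_3 = 4.3112
D_4 = 5.1561
Terminal value at t=4: TV = D_5/(r−g) = 5.2438/(0.102−0.017) = 61.6918
P₀ = 3.0139/(1+0.102)^1 + 3.6046/(1+0.102)^2 + 4.3112/(1+0.102)^3 + 5.1561/(1+0.102)^4 + 61.6918/(1+0.102)^4 = 54.2521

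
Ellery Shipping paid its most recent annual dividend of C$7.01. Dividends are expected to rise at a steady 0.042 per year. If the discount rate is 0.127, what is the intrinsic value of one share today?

C$85.93

Gordon growth model: P₀ = D₁/(r − g). D₁ = 7.01 × (1 + 0.042) = 7.3044.
P₀ = 7.3044 / (0.127 − 0.042) = 7.3044 / 0.085 = 85.9344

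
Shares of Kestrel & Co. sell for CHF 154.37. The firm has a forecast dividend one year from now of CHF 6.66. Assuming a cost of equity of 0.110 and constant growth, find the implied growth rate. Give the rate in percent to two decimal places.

6.69%

From P₀ = D₁/(r − g), the implied growth is g = r − D₁/P₀.
g = 0.11 − 6.66/154.37 = 0.11 − 0.04314 = 0.06686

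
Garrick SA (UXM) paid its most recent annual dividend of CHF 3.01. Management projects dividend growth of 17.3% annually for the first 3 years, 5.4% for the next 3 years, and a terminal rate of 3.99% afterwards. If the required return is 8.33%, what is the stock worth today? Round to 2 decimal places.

CHF 105.80

Three-stage DDM. Project D₁…D_6; terminal Gordon value at t=6 with g = 0.0399; discount at r = 0.0833.
D_1 = 3.5307
D_2 = 4.1415
D_3 = 4.8580
D_4 = 5.1204
D_5 = 5.3969
D_6 = 5.6883
TV_6 = 5.9153/(0.0833−0.0399) = 136.2963
P₀ = Σ Dₜ/(1+r)ᵗ + TV_6/(1+r)^6 = 105.7965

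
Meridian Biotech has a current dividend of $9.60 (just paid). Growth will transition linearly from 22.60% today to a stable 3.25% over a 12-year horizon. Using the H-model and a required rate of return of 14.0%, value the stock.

$195.88

H-model: P₀ = D₀[(1+g_L) + H(g_S−g_L)]/(r−g_L), with H = 12/2 = 6.
P₀ = 9.60 × [(1+0.0325) + 6×(0.226−0.0325)] / (0.14−0.0325)
   = 9.60 × 2.1935 / 0.1075 = 195.8847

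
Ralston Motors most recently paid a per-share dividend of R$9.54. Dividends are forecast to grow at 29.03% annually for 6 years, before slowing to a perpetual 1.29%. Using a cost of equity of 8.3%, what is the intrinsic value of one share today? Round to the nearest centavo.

Two-stage DDM. Project D₁…D_6 at 0.2903, terminal growth 0.0129, discount at r = 0.083.
D_1 = 12.3095
D_2 = 15.8829
D_3 = 20.4937
D_4 = 26.4430
D_5 = 34.1194
D_6 = 44.0243
Terminal value at t=6: TV = D_7/(r−g) = 44.5922/(0.083−0.0129) = 636.1230
P₀ = 12.3095/(1+0.083)^1 + 15.8829/(1+0.083)^2 + 20.4937/(1+0.083)^3 + 26.4430/(1+0.083)^4 + 34.1194/(1+0.083)^5 + 44.0243/(1+0.083)^6 + 636.1230/(1+0.083)^6 = 504.6984

R$504.70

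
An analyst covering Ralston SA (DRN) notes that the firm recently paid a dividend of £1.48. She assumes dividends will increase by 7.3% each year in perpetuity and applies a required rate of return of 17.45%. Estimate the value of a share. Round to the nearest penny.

£15.65

Gordon growth model: P₀ = D₁/(r − g). D₁ = 1.48 × (1 + 0.073) = 1.5880.
P₀ = 1.5880 / (0.1745 − 0.073) = 1.5880 / 0.1015 = 15.6457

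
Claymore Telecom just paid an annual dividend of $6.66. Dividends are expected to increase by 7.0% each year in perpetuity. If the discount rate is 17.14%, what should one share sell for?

Gordon growth model: P₀ = D₁/(r − g). D₁ = 6.66 × (1 + 0.07) = 7.1262.
P₀ = 7.1262 / (0.1714 − 0.07) = 7.1262 / 0.1014 = 70.2781

$70.28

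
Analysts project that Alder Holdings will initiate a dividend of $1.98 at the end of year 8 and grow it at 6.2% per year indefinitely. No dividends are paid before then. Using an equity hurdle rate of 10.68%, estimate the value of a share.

Deferred-dividend DDM. At t=7 the remaining stream is a growing perpetuity with first payment D_8 = 1.98.
V_7 = D_8/(r−g) = 1.98/(0.1068−0.062) = 44.1964
P₀ = V_7/(1+r)^7 = 44.1964/(1+0.1068)^7 = 21.7222

$21.72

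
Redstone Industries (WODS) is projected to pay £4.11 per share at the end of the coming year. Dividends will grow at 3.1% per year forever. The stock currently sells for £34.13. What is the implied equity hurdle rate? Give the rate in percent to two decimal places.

15.14%

Rearranging the constant-growth DDM: r = D₁/P₀ + g.
r = 4.1100 / 34.13 + 0.031 = 0.12042 + 0.031 = 0.15142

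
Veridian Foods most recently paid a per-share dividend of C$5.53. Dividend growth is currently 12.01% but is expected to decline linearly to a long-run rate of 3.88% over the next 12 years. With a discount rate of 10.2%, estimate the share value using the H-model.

C$133.58

H-model: P₀ = D₀[(1+g_L) + H(g_S−g_L)]/(r−g_L), with H = 12/2 = 6.
P₀ = 5.53 × [(1+0.0388) + 6×(0.1201−0.0388)] / (0.102−0.0388)
   = 5.53 × 1.5266 / 0.0632 = 133.5775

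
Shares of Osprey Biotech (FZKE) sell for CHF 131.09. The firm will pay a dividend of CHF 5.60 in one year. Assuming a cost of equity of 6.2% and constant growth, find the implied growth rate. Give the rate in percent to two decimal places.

From P₀ = D₁/(r − g), the implied growth is g = r − D₁/P₀.
g = 0.062 − 5.60/131.09 = 0.062 − 0.04272 = 0.01928

1.93%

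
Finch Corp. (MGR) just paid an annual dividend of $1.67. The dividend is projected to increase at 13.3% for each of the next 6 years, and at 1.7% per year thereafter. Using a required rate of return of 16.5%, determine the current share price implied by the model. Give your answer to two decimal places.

Two-stage DDM. Project D₁…D_6 at 0.133, terminal growth 0.017, discount at r = 0.165.
D_1 = 1.8921
D_2 = 2.1438
D_3 = 2.4289
D_4 = 2.7519
D_5 = 3.1179
D_6 = 3.5326
Terminal value at t=6: TV = D_7/(r−g) = 3.5927/(0.165−0.017) = 24.2748
P₀ = 1.8921/(1+0.165)^1 + 2.1438/(1+0.165)^2 + 2.4289/(1+0.165)^3 + 2.7519/(1+0.165)^4 + 3.1179/(1+0.165)^5 + 3.5326/(1+0.165)^6 + 24.2748/(1+0.165)^6 = 18.8092

$18.81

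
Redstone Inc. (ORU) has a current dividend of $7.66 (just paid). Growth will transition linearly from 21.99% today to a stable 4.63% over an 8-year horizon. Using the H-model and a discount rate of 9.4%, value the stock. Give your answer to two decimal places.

$279.53

H-model: P₀ = D₀[(1+g_L) + H(g_S−g_L)]/(r−g_L), with H = 8/2 = 4.
P₀ = 7.66 × [(1+0.0463) + 4×(0.2199−0.0463)] / (0.094−0.0463)
   = 7.66 × 1.7407 / 0.0477 = 279.5338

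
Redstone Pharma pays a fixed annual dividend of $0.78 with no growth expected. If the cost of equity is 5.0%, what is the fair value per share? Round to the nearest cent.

Zero-growth DDM (perpetuity): P₀ = D/r = 0.78 / 0.05 = 15.6000

$15.60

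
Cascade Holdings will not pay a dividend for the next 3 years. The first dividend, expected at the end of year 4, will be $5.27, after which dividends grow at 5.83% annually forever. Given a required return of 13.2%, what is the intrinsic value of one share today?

$49.30

Deferred-dividend DDM. At t=3 the remaining stream is a growing perpetuity with first payment D_4 = 5.27.
V_3 = D_4/(r−g) = 5.27/(0.132−0.0583) = 71.5061
P₀ = V_3/(1+r)^3 = 71.5061/(1+0.132)^3 = 49.2951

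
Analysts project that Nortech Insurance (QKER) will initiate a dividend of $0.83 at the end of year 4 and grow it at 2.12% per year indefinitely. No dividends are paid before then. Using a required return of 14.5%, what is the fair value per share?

$4.47

Deferred-dividend DDM. At t=3 the remaining stream is a growing perpetuity with first payment D_4 = 0.83.
V_3 = D_4/(r−g) = 0.83/(0.145−0.0212) = 6.7044
P₀ = V_3/(1+r)^3 = 6.7044/(1+0.145)^3 = 4.4662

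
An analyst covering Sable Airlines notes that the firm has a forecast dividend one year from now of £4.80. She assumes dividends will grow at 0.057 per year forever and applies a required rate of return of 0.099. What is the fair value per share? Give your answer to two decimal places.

Gordon growth model: P₀ = D₁/(r − g), with D₁ = 4.80 given directly.
P₀ = 4.8000 / (0.099 − 0.057) = 4.8000 / 0.042 = 114.2857

£114.29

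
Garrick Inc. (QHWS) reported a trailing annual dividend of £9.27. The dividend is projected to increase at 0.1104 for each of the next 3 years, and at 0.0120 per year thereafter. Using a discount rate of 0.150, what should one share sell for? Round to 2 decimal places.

£87.13

Two-stage DDM. Project D₁…D_3 at 0.1104, terminal growth 0.012, discount at r = 0.15.
D_1 = 10.2934
D_2 = 11.4298
D_3 = 12.6917
Terminal value at t=3: TV = D_4/(r−g) = 12.8439/(0.15−0.012) = 93.0721
P₀ = 10.2934/(1+0.15)^1 + 11.4298/(1+0.15)^2 + 12.6917/(1+0.15)^3 + 93.0721/(1+0.15)^3 = 87.1347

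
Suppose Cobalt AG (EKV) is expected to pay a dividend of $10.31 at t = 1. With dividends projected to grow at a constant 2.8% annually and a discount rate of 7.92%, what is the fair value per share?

$201.37

Gordon growth model: P₀ = D₁/(r − g), with D₁ = 10.31 given directly.
P₀ = 10.3100 / (0.0792 − 0.028) = 10.3100 / 0.0512 = 201.3672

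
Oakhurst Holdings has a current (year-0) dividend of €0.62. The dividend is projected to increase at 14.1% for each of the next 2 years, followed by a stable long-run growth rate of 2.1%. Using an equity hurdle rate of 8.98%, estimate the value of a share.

€11.41

Two-stage DDM. Project D₁…D_2 at 0.141, terminal growth 0.021, discount at r = 0.0898.
D_1 = 0.7074
D_2 = 0.8072
Terminal value at t=2: TV = D_3/(r−g) = 0.8241/(0.0898−0.021) = 11.9784
P₀ = 0.7074/(1+0.0898)^1 + 0.8072/(1+0.0898)^2 + 11.9784/(1+0.0898)^2 = 11.4145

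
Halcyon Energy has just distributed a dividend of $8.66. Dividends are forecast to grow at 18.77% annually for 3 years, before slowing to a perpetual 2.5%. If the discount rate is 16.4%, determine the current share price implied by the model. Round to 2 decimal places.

$94.89

Two-stage DDM. Project D₁…D_3 at 0.1877, terminal growth 0.025, discount at r = 0.164.
D_1 = 10.2855
D_2 = 12.2161
D_3 = 14.5090
Terminal value at t=3: TV = D_4/(r−g) = 14.8717/(0.164−0.025) = 106.9910
P₀ = 10.2855/(1+0.164)^1 + 12.2161/(1+0.164)^2 + 14.5090/(1+0.164)^3 + 106.9910/(1+0.164)^3 = 94.8928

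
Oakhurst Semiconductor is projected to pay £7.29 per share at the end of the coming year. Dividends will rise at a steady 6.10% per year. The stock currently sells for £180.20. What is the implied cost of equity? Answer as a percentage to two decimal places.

10.15%

Rearranging the constant-growth DDM: r = D₁/P₀ + g.
r = 7.2900 / 180.20 + 0.061 = 0.04046 + 0.061 = 0.10146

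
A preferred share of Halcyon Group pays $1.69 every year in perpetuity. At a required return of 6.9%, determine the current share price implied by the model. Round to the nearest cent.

$24.49

Zero-growth DDM (perpetuity): P₀ = D/r = 1.69 / 0.069 = 24.4928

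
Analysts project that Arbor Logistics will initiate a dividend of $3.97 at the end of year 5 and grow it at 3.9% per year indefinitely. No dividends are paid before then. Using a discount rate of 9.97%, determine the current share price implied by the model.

$44.72

Deferred-dividend DDM. At t=4 the remaining stream is a growing perpetuity with first payment D_5 = 3.97.
V_4 = D_5/(r−g) = 3.97/(0.0997−0.039) = 65.4036
P₀ = V_4/(1+r)^4 = 65.4036/(1+0.0997)^4 = 44.7203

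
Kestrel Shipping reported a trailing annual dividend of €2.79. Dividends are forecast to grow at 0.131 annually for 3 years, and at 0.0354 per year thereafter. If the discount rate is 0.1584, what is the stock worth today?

Two-stage DDM. Project D₁…D_3 at 0.131, terminal growth 0.0354, discount at r = 0.1584.
D_1 = 3.1555
D_2 = 3.5689
D_3 = 4.0364
Terminal value at t=3: TV = D_4/(r−g) = 4.1793/(0.1584−0.0354) = 33.9778
P₀ = 3.1555/(1+0.1584)^1 + 3.5689/(1+0.1584)^2 + 4.0364/(1+0.1584)^3 + 33.9778/(1+0.1584)^3 = 29.8387

€29.84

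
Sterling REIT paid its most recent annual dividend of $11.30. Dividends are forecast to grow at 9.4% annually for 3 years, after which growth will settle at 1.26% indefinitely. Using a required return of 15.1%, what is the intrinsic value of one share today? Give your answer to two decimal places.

Two-stage DDM. Project D₁…D_3 at 0.094, terminal growth 0.0126, discount at r = 0.151.
D_1 = 12.3622
D_2 = 13.5242
D_3 = 14.7955
Terminal value at t=3: TV = D_4/(r−g) = 14.9819/(0.151−0.0126) = 108.2511
P₀ = 12.3622/(1+0.151)^1 + 13.5242/(1+0.151)^2 + 14.7955/(1+0.151)^3 + 108.2511/(1+0.151)^3 = 101.6434

$101.64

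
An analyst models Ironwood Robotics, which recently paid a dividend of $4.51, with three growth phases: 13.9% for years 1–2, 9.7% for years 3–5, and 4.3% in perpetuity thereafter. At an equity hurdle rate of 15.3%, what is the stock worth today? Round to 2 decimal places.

Three-stage DDM. Project D₁…D_5; terminal Gordon value at t=5 with g = 0.043; discount at r = 0.153.
D_1 = 5.1369
D_2 = 5.8509
D_3 = 6.4185
D_4 = 7.0410
D_5 = 7.7240
TV_5 = 8.0562/(0.153−0.043) = 73.2378
P₀ = Σ Dₜ/(1+r)ᵗ + TV_5/(1+r)^5 = 56.7592

$56.76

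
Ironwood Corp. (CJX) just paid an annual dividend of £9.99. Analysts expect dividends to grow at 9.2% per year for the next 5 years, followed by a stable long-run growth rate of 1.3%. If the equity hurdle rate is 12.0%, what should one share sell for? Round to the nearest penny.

£129.66

Two-stage DDM. Project D₁…D_5 at 0.092, terminal growth 0.013, discount at r = 0.12.
D_1 = 10.9091
D_2 = 11.9127
D_3 = 13.0087
D_4 = 14.2055
D_5 = 15.5124
Terminal value at t=5: TV = D_6/(r−g) = 15.7140/(0.12−0.013) = 146.8603
P₀ = 10.9091/(1+0.12)^1 + 11.9127/(1+0.12)^2 + 13.0087/(1+0.12)^3 + 14.2055/(1+0.12)^4 + 15.5124/(1+0.12)^5 + 146.8603/(1+0.12)^5 = 129.6588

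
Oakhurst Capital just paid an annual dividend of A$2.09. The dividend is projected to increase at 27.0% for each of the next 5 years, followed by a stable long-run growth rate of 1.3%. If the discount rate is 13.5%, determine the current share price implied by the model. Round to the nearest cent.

Two-stage DDM. Project D₁…D_5 at 0.27, terminal growth 0.013, discount at r = 0.135.
D_1 = 2.6543
D_2 = 3.3710
D_3 = 4.2811
D_4 = 5.4370
D_5 = 6.9050
Terminal value at t=5: TV = D_6/(r−g) = 6.9948/(0.135−0.013) = 57.3343
P₀ = 2.6543/(1+0.135)^1 + 3.3710/(1+0.135)^2 + 4.2811/(1+0.135)^3 + 5.4370/(1+0.135)^4 + 6.9050/(1+0.135)^5 + 57.3343/(1+0.135)^5 = 45.2649

A$45.26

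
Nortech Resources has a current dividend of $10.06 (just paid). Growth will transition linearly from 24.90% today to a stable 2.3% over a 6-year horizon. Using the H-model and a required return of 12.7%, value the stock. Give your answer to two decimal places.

H-model: P₀ = D₀[(1+g_L) + H(g_S−g_L)]/(r−g_L), with H = 6/2 = 3.
P₀ = 10.06 × [(1+0.023) + 3×(0.249−0.023)] / (0.127−0.023)
   = 10.06 × 1.7010 / 0.104 = 164.5390

$164.54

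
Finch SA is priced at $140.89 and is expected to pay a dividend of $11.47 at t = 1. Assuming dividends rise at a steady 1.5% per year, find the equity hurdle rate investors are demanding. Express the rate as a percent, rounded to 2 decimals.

9.64%

Rearranging the constant-growth DDM: r = D₁/P₀ + g.
r = 11.4700 / 140.89 + 0.015 = 0.08141 + 0.015 = 0.09641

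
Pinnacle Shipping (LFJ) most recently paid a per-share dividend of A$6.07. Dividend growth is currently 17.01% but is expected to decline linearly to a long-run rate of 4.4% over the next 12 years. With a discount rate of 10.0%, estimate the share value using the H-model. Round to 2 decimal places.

H-model: P₀ = D₀[(1+g_L) + H(g_S−g_L)]/(r−g_L), with H = 12/2 = 6.
P₀ = 6.07 × [(1+0.044) + 6×(0.1701−0.044)] / (0.1−0.044)
   = 6.07 × 1.8006 / 0.056 = 195.1722

A$195.17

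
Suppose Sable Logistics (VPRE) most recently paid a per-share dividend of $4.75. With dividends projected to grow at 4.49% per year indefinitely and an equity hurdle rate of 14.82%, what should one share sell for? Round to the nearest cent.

Gordon growth model: P₀ = D₁/(r − g). D₁ = 4.75 × (1 + 0.0449) = 4.9633.
P₀ = 4.9633 / (0.1482 − 0.0449) = 4.9633 / 0.1033 = 48.0472

$48.05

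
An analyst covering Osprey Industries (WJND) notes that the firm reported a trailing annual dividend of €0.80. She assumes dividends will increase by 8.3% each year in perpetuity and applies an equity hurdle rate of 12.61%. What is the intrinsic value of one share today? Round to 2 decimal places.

Gordon growth model: P₀ = D₁/(r − g). D₁ = 0.80 × (1 + 0.083) = 0.8664.
P₀ = 0.8664 / (0.1261 − 0.083) = 0.8664 / 0.0431 = 20.1021

€20.10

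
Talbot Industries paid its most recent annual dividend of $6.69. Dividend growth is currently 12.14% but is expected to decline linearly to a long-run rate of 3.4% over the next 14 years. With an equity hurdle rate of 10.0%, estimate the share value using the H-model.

H-model: P₀ = D₀[(1+g_L) + H(g_S−g_L)]/(r−g_L), with H = 14/2 = 7.
P₀ = 6.69 × [(1+0.034) + 7×(0.1214−0.034)] / (0.1−0.034)
   = 6.69 × 1.6458 / 0.066 = 166.8243

$166.82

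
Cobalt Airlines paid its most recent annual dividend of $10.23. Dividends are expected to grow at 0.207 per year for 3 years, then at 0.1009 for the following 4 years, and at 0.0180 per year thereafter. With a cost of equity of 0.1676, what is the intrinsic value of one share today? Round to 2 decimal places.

$132.69

Three-stage DDM. Project D₁…D_7; terminal Gordon value at t=7 with g = 0.018; discount at r = 0.1676.
D_1 = 12.3476
D_2 = 14.9036
D_3 = 17.9886
D_4 = 19.8037
D_5 = 21.8018
D_6 = 24.0016
D_7 = 26.4234
TV_7 = 26.8990/(0.1676−0.018) = 179.8064
P₀ = Σ Dₜ/(1+r)ᵗ + TV_7/(1+r)^7 = 132.6927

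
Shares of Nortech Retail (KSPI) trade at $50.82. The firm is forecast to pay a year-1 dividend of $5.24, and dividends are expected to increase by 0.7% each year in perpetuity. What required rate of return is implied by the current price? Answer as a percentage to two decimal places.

11.01%

Rearranging the constant-growth DDM: r = D₁/P₀ + g.
r = 5.2400 / 50.82 + 0.007 = 0.10311 + 0.007 = 0.11011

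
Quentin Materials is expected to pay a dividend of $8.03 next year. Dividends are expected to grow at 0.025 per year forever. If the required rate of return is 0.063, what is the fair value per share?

$211.32

Gordon growth model: P₀ = D₁/(r − g), with D₁ = 8.03 given directly.
P₀ = 8.0300 / (0.063 − 0.025) = 8.0300 / 0.038 = 211.3158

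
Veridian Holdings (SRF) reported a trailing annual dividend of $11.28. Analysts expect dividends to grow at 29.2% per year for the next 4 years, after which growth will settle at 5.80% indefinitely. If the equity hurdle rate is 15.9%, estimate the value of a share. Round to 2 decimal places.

Two-stage DDM. Project D₁…D_4 at 0.292, terminal growth 0.058, discount at r = 0.159.
D_1 = 14.5738
D_2 = 18.8293
D_3 = 24.3275
D_4 = 31.4311
Terminal value at t=4: TV = D_5/(r−g) = 33.2541/(0.159−0.058) = 329.2482
P₀ = 14.5738/(1+0.159)^1 + 18.8293/(1+0.159)^2 + 24.3275/(1+0.159)^3 + 31.4311/(1+0.159)^4 + 329.2482/(1+0.159)^4 = 242.1061

$242.11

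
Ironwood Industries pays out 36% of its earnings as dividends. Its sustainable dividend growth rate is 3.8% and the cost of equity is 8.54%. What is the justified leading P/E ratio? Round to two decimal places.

7.59

Justified leading P/E = b/(r−g) = 0.36/(0.0854−0.038) = 7.5949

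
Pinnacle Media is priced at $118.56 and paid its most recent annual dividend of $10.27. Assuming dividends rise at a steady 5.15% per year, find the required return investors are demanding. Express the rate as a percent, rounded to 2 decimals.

Rearranging the constant-growth DDM: r = D₁/P₀ + g.
D₁ = 10.27 × (1 + 0.0515) = 10.7989.
r = 10.7989 / 118.56 + 0.0515 = 0.09108 + 0.0515 = 0.14258

14.26%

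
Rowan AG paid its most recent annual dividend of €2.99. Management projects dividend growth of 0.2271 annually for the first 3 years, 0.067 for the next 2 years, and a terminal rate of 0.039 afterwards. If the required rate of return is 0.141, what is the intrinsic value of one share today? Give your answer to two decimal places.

Three-stage DDM. Project D₁…D_5; terminal Gordon value at t=5 with g = 0.039; discount at r = 0.141.
D_1 = 3.6690
D_2 = 4.5023
D_3 = 5.5247
D_4 = 5.8949
D_5 = 6.2898
TV_5 = 6.5351/(0.141−0.039) = 64.0701
P₀ = Σ Dₜ/(1+r)ᵗ + TV_5/(1+r)^5 = 50.2541

€50.25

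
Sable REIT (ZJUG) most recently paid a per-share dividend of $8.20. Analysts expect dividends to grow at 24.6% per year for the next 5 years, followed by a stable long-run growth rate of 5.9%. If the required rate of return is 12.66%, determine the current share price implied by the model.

$268.60

Two-stage DDM. Project D₁…D_5 at 0.246, terminal growth 0.059, discount at r = 0.1266.
D_1 = 10.2172
D_2 = 12.7306
D_3 = 15.8624
D_4 = 19.7645
D_5 = 24.6266
Terminal value at t=5: TV = D_6/(r−g) = 26.0795/(0.1266−0.059) = 385.7921
P₀ = 10.2172/(1+0.1266)^1 + 12.7306/(1+0.1266)^2 + 15.8624/(1+0.1266)^3 + 19.7645/(1+0.1266)^4 + 24.6266/(1+0.1266)^5 + 385.7921/(1+0.1266)^5 = 268.6020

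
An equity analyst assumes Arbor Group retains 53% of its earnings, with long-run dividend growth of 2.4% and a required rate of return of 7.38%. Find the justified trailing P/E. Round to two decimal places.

Payout ratio b = 1 − 0.53 = 0.47.
Justified trailing P/E = b(1+g)/(r−g) = 0.47×(1+0.024)/(0.0738−0.024) = 9.6643

9.66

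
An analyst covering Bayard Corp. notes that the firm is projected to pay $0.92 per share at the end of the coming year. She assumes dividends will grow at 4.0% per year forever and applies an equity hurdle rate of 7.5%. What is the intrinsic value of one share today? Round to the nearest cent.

$26.29

Gordon growth model: P₀ = D₁/(r − g), with D₁ = 0.92 given directly.
P₀ = 0.9200 / (0.075 − 0.04) = 0.9200 / 0.035 = 26.2857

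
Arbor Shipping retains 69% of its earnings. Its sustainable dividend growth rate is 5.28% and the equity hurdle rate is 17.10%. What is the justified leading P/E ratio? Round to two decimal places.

Payout ratio b = 1 − 0.69 = 0.31.
Justified leading P/E = b/(r−g) = 0.31/(0.171−0.0528) = 2.6227

2.62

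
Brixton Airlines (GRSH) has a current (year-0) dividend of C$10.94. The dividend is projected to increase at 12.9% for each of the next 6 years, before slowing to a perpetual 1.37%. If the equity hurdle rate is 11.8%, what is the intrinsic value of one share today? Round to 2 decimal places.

Two-stage DDM. Project D₁…D_6 at 0.129, terminal growth 0.0137, discount at r = 0.118.
D_1 = 12.3513
D_2 = 13.9446
D_3 = 15.7434
D_4 = 17.7743
D_5 = 20.0672
D_6 = 22.6559
Terminal value at t=6: TV = D_7/(r−g) = 22.9663/(0.118−0.0137) = 220.1943
P₀ = 12.3513/(1+0.118)^1 + 13.9446/(1+0.118)^2 + 15.7434/(1+0.118)^3 + 17.7743/(1+0.118)^4 + 20.0672/(1+0.118)^5 + 22.6559/(1+0.118)^6 + 220.1943/(1+0.118)^6 = 180.6979

C$180.70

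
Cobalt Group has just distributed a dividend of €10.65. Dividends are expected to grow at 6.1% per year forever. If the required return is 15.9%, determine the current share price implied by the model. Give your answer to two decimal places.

Gordon growth model: P₀ = D₁/(r − g). D₁ = 10.65 × (1 + 0.061) = 11.2996.
P₀ = 11.2996 / (0.159 − 0.061) = 11.2996 / 0.098 = 115.3026

€115.30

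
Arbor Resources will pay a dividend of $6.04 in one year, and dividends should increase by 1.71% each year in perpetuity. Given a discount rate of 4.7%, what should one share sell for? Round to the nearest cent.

$202.01

Gordon growth model: P₀ = D₁/(r − g), with D₁ = 6.04 given directly.
P₀ = 6.0400 / (0.047 − 0.0171) = 6.0400 / 0.0299 = 202.0067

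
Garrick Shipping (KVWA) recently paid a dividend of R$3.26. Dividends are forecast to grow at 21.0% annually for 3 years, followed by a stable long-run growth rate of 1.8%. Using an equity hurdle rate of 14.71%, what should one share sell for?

Two-stage DDM. Project D₁…D_3 at 0.21, terminal growth 0.018, discount at r = 0.1471.
D_1 = 3.9446
D_2 = 4.7730
D_3 = 5.7753
Terminal value at t=3: TV = D_4/(r−g) = 5.8792/(0.1471−0.018) = 45.5402
P₀ = 3.9446/(1+0.1471)^1 + 4.7730/(1+0.1471)^2 + 5.7753/(1+0.1471)^3 + 45.5402/(1+0.1471)^3 = 41.0634

R$41.06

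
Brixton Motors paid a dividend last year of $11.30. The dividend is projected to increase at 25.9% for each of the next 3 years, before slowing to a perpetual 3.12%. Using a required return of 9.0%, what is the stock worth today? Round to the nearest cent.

Two-stage DDM. Project D₁…D_3 at 0.259, terminal growth 0.0312, discount at r = 0.09.
D_1 = 14.2267
D_2 = 17.9114
D_3 = 22.5505
Terminal value at t=3: TV = D_4/(r−g) = 23.2540/(0.09−0.0312) = 395.4770
P₀ = 14.2267/(1+0.09)^1 + 17.9114/(1+0.09)^2 + 22.5505/(1+0.09)^3 + 395.4770/(1+0.09)^3 = 350.9216

$350.92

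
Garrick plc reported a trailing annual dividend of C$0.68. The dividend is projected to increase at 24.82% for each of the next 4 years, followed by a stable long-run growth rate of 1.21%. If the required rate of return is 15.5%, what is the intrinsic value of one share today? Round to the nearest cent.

C$9.88

Two-stage DDM. Project D₁…D_4 at 0.2482, terminal growth 0.0121, discount at r = 0.155.
D_1 = 0.8488
D_2 = 1.0594
D_3 = 1.3224
D_4 = 1.6506
Terminal value at t=4: TV = D_5/(r−g) = 1.6706/(0.155−0.0121) = 11.6906
P₀ = 0.8488/(1+0.155)^1 + 1.0594/(1+0.155)^2 + 1.3224/(1+0.155)^3 + 1.6506/(1+0.155)^4 + 11.6906/(1+0.155)^4 = 9.8839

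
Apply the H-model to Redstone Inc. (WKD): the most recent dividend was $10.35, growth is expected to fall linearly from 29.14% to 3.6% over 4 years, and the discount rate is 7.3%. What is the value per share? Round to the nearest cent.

H-model: P₀ = D₀[(1+g_L) + H(g_S−g_L)]/(r−g_L), with H = 4/2 = 2.
P₀ = 10.35 × [(1+0.036) + 2×(0.2914−0.036)] / (0.073−0.036)
   = 10.35 × 1.5468 / 0.037 = 432.6859

$432.69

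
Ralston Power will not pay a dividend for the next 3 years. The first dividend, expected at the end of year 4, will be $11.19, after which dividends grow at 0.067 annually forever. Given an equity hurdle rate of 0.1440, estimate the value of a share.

Deferred-dividend DDM. At t=3 the remaining stream is a growing perpetuity with first payment D_4 = 11.19.
V_3 = D_4/(r−g) = 11.19/(0.144−0.067) = 145.3247
P₀ = V_3/(1+r)^3 = 145.3247/(1+0.144)^3 = 97.0647

$97.06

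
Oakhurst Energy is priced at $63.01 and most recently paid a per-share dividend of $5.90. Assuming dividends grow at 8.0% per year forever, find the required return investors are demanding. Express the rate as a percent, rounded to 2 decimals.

Rearranging the constant-growth DDM: r = D₁/P₀ + g.
D₁ = 5.90 × (1 + 0.08) = 6.3720.
r = 6.3720 / 63.01 + 0.08 = 0.10113 + 0.08 = 0.18113

18.11%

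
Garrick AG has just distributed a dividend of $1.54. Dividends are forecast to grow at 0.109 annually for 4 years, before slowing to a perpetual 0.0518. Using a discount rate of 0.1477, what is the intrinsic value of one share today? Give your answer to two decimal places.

$20.38

Two-stage DDM. Project D₁…D_4 at 0.109, terminal growth 0.0518, discount at r = 0.1477.
D_1 = 1.7079
D_2 = 1.8940
D_3 = 2.1005
D_4 = 2.3294
Terminal value at t=4: TV = D_5/(r−g) = 2.4501/(0.1477−0.0518) = 25.5483
P₀ = 1.7079/(1+0.1477)^1 + 1.8940/(1+0.1477)^2 + 2.1005/(1+0.1477)^3 + 2.3294/(1+0.1477)^4 + 25.5483/(1+0.1477)^4 = 20.3827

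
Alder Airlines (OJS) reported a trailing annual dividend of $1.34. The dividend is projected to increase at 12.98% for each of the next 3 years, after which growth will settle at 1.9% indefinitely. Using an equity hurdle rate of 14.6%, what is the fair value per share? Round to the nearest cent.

Two-stage DDM. Project D₁…D_3 at 0.1298, terminal growth 0.019, discount at r = 0.146.
D_1 = 1.5139
D_2 = 1.7104
D_3 = 1.9325
Terminal value at t=3: TV = D_4/(r−g) = 1.9692/(0.146−0.019) = 15.5053
P₀ = 1.5139/(1+0.146)^1 + 1.7104/(1+0.146)^2 + 1.9325/(1+0.146)^3 + 15.5053/(1+0.146)^3 = 14.2095

$14.21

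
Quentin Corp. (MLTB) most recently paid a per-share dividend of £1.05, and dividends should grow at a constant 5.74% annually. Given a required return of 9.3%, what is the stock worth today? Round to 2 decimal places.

Gordon growth model: P₀ = D₁/(r − g). D₁ = 1.05 × (1 + 0.0574) = 1.1103.
P₀ = 1.1103 / (0.093 − 0.0574) = 1.1103 / 0.0356 = 31.1874

£31.19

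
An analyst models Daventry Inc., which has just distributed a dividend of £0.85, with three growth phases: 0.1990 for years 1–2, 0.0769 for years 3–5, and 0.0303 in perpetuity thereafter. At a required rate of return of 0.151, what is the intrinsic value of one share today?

£10.68

Three-stage DDM. Project D₁…D_5; terminal Gordon value at t=5 with g = 0.0303; discount at r = 0.151.
D_1 = 1.0192
D_2 = 1.2220
D_3 = 1.3159
D_4 = 1.4171
D_5 = 1.5261
TV_5 = 1.5723/(0.151−0.0303) = 13.0269
P₀ = Σ Dₜ/(1+r)ᵗ + TV_5/(1+r)^5 = 10.6823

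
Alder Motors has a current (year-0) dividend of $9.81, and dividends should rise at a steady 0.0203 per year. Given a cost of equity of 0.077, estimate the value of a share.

Gordon growth model: P₀ = D₁/(r − g). D₁ = 9.81 × (1 + 0.0203) = 10.0091.
P₀ = 10.0091 / (0.077 − 0.0203) = 10.0091 / 0.0567 = 176.5281

$176.53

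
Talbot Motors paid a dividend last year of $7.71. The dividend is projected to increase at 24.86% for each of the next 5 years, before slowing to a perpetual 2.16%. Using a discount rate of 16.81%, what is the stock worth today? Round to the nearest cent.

$122.32

Two-stage DDM. Project D₁…D_5 at 0.2486, terminal growth 0.0216, discount at r = 0.1681.
D_1 = 9.6267
D_2 = 12.0199
D_3 = 15.0081
D_4 = 18.7391
D_5 = 23.3976
Terminal value at t=5: TV = D_6/(r−g) = 23.9030/(0.1681−0.0216) = 163.1602
P₀ = 9.6267/(1+0.1681)^1 + 12.0199/(1+0.1681)^2 + 15.0081/(1+0.1681)^3 + 18.7391/(1+0.1681)^4 + 23.3976/(1+0.1681)^5 + 163.1602/(1+0.1681)^5 = 122.3177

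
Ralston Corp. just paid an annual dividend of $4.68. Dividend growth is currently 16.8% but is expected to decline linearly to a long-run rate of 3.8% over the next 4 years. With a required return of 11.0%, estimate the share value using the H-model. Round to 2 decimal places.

H-model: P₀ = D₀[(1+g_L) + H(g_S−g_L)]/(r−g_L), with H = 4/2 = 2.
P₀ = 4.68 × [(1+0.038) + 2×(0.168−0.038)] / (0.11−0.038)
   = 4.68 × 1.2980 / 0.072 = 84.3700

$84.37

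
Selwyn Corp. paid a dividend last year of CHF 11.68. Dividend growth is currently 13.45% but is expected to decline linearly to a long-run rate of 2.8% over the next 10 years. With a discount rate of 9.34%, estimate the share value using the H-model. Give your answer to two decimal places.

CHF 278.69

H-model: P₀ = D₀[(1+g_L) + H(g_S−g_L)]/(r−g_L), with H = 10/2 = 5.
P₀ = 11.68 × [(1+0.028) + 5×(0.1345−0.028)] / (0.0934−0.028)
   = 11.68 × 1.5605 / 0.0654 = 278.6948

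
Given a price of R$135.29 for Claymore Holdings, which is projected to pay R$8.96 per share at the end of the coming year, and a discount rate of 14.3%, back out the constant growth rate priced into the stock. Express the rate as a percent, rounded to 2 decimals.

From P₀ = D₁/(r − g), the implied growth is g = r − D₁/P₀.
g = 0.143 − 8.96/135.29 = 0.143 − 0.06623 = 0.07677

7.68%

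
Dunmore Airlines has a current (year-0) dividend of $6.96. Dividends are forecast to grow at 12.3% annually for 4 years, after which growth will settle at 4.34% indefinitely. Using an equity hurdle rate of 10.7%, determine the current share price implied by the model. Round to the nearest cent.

Two-stage DDM. Project D₁…D_4 at 0.123, terminal growth 0.0434, discount at r = 0.107.
D_1 = 7.8161
D_2 = 8.7775
D_3 = 9.8571
D_4 = 11.0695
Terminal value at t=4: TV = D_5/(r−g) = 11.5499/(0.107−0.0434) = 181.6026
P₀ = 7.8161/(1+0.107)^1 + 8.7775/(1+0.107)^2 + 9.8571/(1+0.107)^3 + 11.0695/(1+0.107)^4 + 181.6026/(1+0.107)^4 = 149.7899

$149.79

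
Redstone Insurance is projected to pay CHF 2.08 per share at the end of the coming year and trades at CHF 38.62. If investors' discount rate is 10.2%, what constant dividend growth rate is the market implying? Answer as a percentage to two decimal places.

4.81%

From P₀ = D₁/(r − g), the implied growth is g = r − D₁/P₀.
g = 0.102 − 2.08/38.62 = 0.102 − 0.05386 = 0.04814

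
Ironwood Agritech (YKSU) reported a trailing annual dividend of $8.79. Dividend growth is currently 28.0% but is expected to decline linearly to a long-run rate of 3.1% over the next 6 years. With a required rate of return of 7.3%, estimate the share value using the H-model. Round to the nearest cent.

$372.11

H-model: P₀ = D₀[(1+g_L) + H(g_S−g_L)]/(r−g_L), with H = 6/2 = 3.
P₀ = 8.79 × [(1+0.031) + 3×(0.28−0.031)] / (0.073−0.031)
   = 8.79 × 1.7780 / 0.042 = 372.1100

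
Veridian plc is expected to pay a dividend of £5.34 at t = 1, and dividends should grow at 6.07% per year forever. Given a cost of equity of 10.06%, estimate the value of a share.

Gordon growth model: P₀ = D₁/(r − g), with D₁ = 5.34 given directly.
P₀ = 5.3400 / (0.1006 − 0.0607) = 5.3400 / 0.0399 = 133.8346

£133.83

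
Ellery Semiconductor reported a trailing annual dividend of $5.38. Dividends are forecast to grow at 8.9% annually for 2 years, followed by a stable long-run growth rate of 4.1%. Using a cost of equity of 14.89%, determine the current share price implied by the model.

$56.57

Two-stage DDM. Project D₁…D_2 at 0.089, terminal growth 0.041, discount at r = 0.1489.
D_1 = 5.8588
D_2 = 6.3803
Terminal value at t=2: TV = D_3/(r−g) = 6.6418/(0.1489−0.041) = 61.5556
P₀ = 5.8588/(1+0.1489)^1 + 6.3803/(1+0.1489)^2 + 61.5556/(1+0.1489)^2 = 56.5672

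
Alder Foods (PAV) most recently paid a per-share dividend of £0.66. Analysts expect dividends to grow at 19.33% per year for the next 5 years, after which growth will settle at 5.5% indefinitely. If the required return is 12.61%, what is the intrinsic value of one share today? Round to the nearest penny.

Two-stage DDM. Project D₁…D_5 at 0.1933, terminal growth 0.055, discount at r = 0.1261.
D_1 = 0.7876
D_2 = 0.9398
D_3 = 1.1215
D_4 = 1.3383
D_5 = 1.5970
Terminal value at t=5: TV = D_6/(r−g) = 1.6848/(0.1261−0.055) = 23.6960
P₀ = 0.7876/(1+0.1261)^1 + 0.9398/(1+0.1261)^2 + 1.1215/(1+0.1261)^3 + 1.3383/(1+0.1261)^4 + 1.5970/(1+0.1261)^5 + 23.6960/(1+0.1261)^5 = 17.0254

£17.03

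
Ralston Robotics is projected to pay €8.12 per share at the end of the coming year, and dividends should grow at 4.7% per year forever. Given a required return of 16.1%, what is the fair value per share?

Gordon growth model: P₀ = D₁/(r − g), with D₁ = 8.12 given directly.
P₀ = 8.1200 / (0.161 − 0.047) = 8.1200 / 0.114 = 71.2281

€71.23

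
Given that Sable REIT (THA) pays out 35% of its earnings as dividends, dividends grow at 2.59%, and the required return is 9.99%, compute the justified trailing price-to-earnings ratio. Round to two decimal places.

4.85

Justified trailing P/E = b(1+g)/(r−g) = 0.35×(1+0.0259)/(0.0999−0.0259) = 4.8522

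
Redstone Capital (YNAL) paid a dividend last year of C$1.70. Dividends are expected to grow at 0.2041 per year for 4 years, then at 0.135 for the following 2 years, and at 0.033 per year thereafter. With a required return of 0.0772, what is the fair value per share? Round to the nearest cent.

Three-stage DDM. Project D₁…D_6; terminal Gordon value at t=6 with g = 0.033; discount at r = 0.0772.
D_1 = 2.0470
D_2 = 2.4648
D_3 = 2.9678
D_4 = 3.5735
D_5 = 4.0560
D_6 = 4.6035
TV_6 = 4.7554/(0.0772−0.033) = 107.5893
P₀ = Σ Dₜ/(1+r)ᵗ + TV_6/(1+r)^6 = 83.6597

C$83.66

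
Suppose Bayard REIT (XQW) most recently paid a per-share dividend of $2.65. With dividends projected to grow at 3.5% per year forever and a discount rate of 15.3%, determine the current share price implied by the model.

$23.24

Gordon growth model: P₀ = D₁/(r − g). D₁ = 2.65 × (1 + 0.035) = 2.7427.
P₀ = 2.7427 / (0.153 − 0.035) = 2.7427 / 0.118 = 23.2436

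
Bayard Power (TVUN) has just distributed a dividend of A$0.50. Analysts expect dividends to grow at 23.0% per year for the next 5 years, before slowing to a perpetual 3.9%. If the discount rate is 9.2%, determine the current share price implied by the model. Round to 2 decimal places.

A$21.39

Two-stage DDM. Project D₁…D_5 at 0.23, terminal growth 0.039, discount at r = 0.092.
D_1 = 0.6150
D_2 = 0.7564
D_3 = 0.9304
D_4 = 1.1444
D_5 = 1.4077
Terminal value at t=5: TV = D_6/(r−g) = 1.4626/(0.092−0.039) = 27.5953
P₀ = 0.6150/(1+0.092)^1 + 0.7564/(1+0.092)^2 + 0.9304/(1+0.092)^3 + 1.1444/(1+0.092)^4 + 1.4077/(1+0.092)^5 + 27.5953/(1+0.092)^5 = 21.3948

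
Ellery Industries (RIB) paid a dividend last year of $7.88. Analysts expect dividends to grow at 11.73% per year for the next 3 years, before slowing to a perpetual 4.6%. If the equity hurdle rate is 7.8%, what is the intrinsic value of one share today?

$312.19

Two-stage DDM. Project D₁…D_3 at 0.1173, terminal growth 0.046, discount at r = 0.078.
D_1 = 8.8043
D_2 = 9.8371
D_3 = 10.9910
Terminal value at t=3: TV = D_4/(r−g) = 11.4965/(0.078−0.046) = 359.2670
P₀ = 8.8043/(1+0.078)^1 + 9.8371/(1+0.078)^2 + 10.9910/(1+0.078)^3 + 359.2670/(1+0.078)^3 = 312.1940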